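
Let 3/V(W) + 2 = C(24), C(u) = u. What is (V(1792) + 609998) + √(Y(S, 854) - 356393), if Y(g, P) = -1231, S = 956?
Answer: 13419959/22 + 6*I*√9934 ≈ 6.1e+5 + 598.02*I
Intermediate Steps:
V(W) = 3/22 (V(W) = 3/(-2 + 24) = 3/22)
(V(1792) + 609998) + √(Y(S, 854) - 356393) = (3/22 + 609998) + √(-1231 - 356393) = 13419959/22 + √(-357624) = 13419959/22 + 6*I*√9934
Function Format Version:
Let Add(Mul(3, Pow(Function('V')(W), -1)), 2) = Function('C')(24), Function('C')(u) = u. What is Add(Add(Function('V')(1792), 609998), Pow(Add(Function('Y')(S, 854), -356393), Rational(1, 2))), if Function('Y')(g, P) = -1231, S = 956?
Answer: Add(Rational(13419959, 22), Mul(6, I, Pow(9934, Rational(1, 2)))) ≈ Add(6.1000e+5, Mul(598.02, I))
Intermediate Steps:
Function('V')(W) = Rational(3, 22) (Function('V')(W) = Mul(3, Pow(Add(-2, 24), -1)) = Mul(3, Pow(22, -1)) = Mul(3, Rational(1, 22)) = Rational(3, 22))
Add(Add(Function('V')(1792), 609998), Pow(Add(Function('Y')(S, 854), -356393), Rational(1, 2))) = Add(Add(Rational(3, 22), 609998), Pow(Add(-1231, -356393), Rational(1, 2))) = Add(Rational(13419959, 22), Pow(-357624, Rational(1, 2))) = Add(Rational(13419959, 22), Mul(6, I, Pow(9934, Rational(1, 2))))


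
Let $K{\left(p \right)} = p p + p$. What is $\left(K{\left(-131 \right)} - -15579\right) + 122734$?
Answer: $155343$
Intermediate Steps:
$K{\left(p \right)} = p + p^{2}$ ($K{\left(p \right)} = p^{2} + p = p + p^{2}$)
$\left(K{\left(-131 \right)} - -15579\right) + 122734 = \left(- 131 \left(1 - 131\right) - -15579\right) + 122734 = \left(\left(-131\right) \left(-130\right) + \left(-43 + 15622\right)\right) + 122734 = \left(17030 + 15579\right) + 122734 = 32609 + 122734 = 155343$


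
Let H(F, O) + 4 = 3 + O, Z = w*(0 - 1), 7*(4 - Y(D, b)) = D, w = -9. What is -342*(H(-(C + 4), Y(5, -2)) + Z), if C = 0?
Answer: -27018/7 ≈ -3859.7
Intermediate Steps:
Y(D, b) = 4 - D/7
Z = 9 (Z = -9*(0 - 1) = -9*(-1) = 9)
H(F, O) = -1 + O (H(F, O) = -4 + (3 + O) = -1 + O)
-342*(H(-(C + 4), Y(5, -2)) + Z) = -342*((-1 + (4 - ⅐*5)) + 9) = -342*((-1 + (4 - 5/7)) + 9) = -342*((-1 + 23/7) + 9) = -342*(16/7 + 9) = -342*79/7 = -27018/7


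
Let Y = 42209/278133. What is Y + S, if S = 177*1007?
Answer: 49574189996/278133 ≈ 1.7824e+5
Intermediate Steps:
Y = 42209/278133 (Y = 42209*(1/278133) = 42209/278133 ≈ 0.15176)
S = 178239
Y + S = 42209/278133 + 178239 = 49574189996/278133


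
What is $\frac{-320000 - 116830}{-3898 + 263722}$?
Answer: $- \frac{72805}{43304} \approx -1.6813$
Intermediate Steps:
$\frac{-320000 - 116830}{-3898 + 263722} = - \frac{436830}{259824} = \left(-436830\right) \frac{1}{259824} = - \frac{72805}{43304}$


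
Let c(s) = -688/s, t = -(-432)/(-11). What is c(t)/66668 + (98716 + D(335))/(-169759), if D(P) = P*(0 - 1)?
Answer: -177009045709/305572311324 ≈ -0.57927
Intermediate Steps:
D(P) = -P (D(P) = P*(-1) = -P)
t = -432/11 (t = -(-432)*(-1)/11 = -12*36/11 = -432/11 ≈ -39.273)
c(t)/66668 + (98716 + D(335))/(-169759) = -688/(-432/11)/66668 + (98716 - 1*335)/(-169759) = -688*(-11/432)*(1/66668) + (98716 - 335)*(-1/169759) = (473/27)*(1/66668) + 98381*(-1/169759) = 473/1800036 - 98381/169759 = -177009045709/305572311324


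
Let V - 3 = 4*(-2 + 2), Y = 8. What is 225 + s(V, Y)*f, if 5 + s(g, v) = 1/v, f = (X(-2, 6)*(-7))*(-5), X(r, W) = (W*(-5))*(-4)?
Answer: -20250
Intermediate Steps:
X(r, W) = 20*W (X(r, W) = -5*W*(-4) = 20*W)
f = 4200 (f = ((20*6)*(-7))*(-5) = (120*(-7))*(-5) = -840*(-5) = 4200)
V = 3 (V = 3 + 4*(-2 + 2) = 3 + 4*0 = 3 + 0 = 3)
s(g, v) = -5 + 1/v
225 + s(V, Y)*f = 225 + (-5 + 1/8)*4200 = 225 - 39/8*4200 = 225 - 20475 = -20250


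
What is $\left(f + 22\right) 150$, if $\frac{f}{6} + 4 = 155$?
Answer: $139200$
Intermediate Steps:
$f = 906$ ($f = -24 + 6 \cdot 155 = -24 + 930 = 906$)
$\left(f + 22\right) 150 = \left(906 + 22\right) 150 = 928 \cdot 150 = 139200$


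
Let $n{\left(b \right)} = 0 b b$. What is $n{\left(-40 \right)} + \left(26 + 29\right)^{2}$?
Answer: $3025$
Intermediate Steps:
$n{\left(b \right)} = 0$ ($n{\left(b \right)} = 0 b = 0$)
$n{\left(-40 \right)} + \left(26 + 29\right)^{2} = 0 + \left(26 + 29\right)^{2} = 0 + 55^{2} = 0 + 3025 = 3025$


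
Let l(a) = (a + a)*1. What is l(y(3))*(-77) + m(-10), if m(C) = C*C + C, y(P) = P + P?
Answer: -834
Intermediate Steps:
y(P) = 2*P
m(C) = C + C² (m(C) = C² + C = C + C²)
l(a) = 2*a (l(a) = (2*a)*1 = 2*a)
l(y(3))*(-77) + m(-10) = (2*(2*3))*(-77) - 10*(1 - 10) = (2*6)*(-77) - 10*(-9) = 12*(-77) + 90 = -924 + 90 = -834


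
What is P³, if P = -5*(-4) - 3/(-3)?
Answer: 9261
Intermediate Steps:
P = 21 (P = 20 - 3*(-⅓) = 20 + 1 = 21)
P³ = 21³ = 9261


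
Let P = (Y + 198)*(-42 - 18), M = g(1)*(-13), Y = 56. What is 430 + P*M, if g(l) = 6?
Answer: 1189150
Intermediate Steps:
M = -78 (M = 6*(-13) = -78)
P = -15240 (P = (56 + 198)*(-42 - 18) = 254*(-60) = -15240)
430 + P*M = 430 - 15240*(-78) = 430 + 1188720 = 1189150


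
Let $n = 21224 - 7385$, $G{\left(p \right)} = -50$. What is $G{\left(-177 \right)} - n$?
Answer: $-13889$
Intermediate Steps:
$n = 13839$ ($n = 21224 - 7385 = 13839$)
$G{\left(-177 \right)} - n = -50 - 13839 = -13889$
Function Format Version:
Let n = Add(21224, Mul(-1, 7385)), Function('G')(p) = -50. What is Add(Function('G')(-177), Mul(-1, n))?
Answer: -13889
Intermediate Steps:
n = 13839 (n = Add(21224, -7385) = 13839)
Add(Function('G')(-177), Mul(-1, n)) = Add(-50, Mul(-1, 13839)) = Add(-50, -13839) = -13889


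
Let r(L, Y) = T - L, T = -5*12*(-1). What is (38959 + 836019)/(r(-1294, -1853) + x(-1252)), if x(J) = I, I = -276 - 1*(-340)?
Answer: 437489/709 ≈ 617.05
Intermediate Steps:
I = 64 (I = -276 + 340 = 64)
x(J) = 64
T = 60 (T = -60*(-1) = 60)
r(L, Y) = 60 - L
(38959 + 836019)/(r(-1294, -1853) + x(-1252)) = (38959 + 836019)/((60 - 1*(-1294)) + 64) = 874978/((60 + 1294) + 64) = 874978/(1354 + 64) = 874978/1418 = 874978*(1/1418) = 437489/709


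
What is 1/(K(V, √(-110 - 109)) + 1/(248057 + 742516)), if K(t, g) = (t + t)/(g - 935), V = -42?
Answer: 19266763189794018/1730937207752677 - 20605932234909*I*√219/1730937207752677 ≈ 11.131 - 0.17617*I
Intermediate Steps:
K(t, g) = 2*t/(-935 + g) (K(t, g) = (2*t)/(-935 + g) = 2*t/(-935 + g))
1/(K(V, √(-110 - 109)) + 1/(248057 + 742516)) = 1/(2*(-42)/(-935 + √(-110 - 109)) + 1/(248057 + 742516)) = 1/(2*(-42)/(-935 + √(-219)) + 1/990573) = 1/(2*(-42)/(-935 + I*√219) + 1/990573) = 1/(-84/(-935 + I*√219) + 1/990573) = 1/(1/990573 - 84/(-935 + I*√219))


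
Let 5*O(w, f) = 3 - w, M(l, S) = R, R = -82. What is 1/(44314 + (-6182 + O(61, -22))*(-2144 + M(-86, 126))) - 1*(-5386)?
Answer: 372476036473/69156338 ≈ 5386.0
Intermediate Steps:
M(l, S) = -82
O(w, f) = 3/5 - w/5 (O(w, f) = (3 - w)/5 = 3/5 - w/5)
1/(44314 + (-6182 + O(61, -22))*(-2144 + M(-86, 126))) - 1*(-5386) = 1/(44314 + (-6182 + (3/5 - 1/5*61))*(-2144 - 82)) - 1*(-5386) = 1/(44314 + (-6182 + (3/5 - 61/5))*(-2226)) + 5386 = 1/(44314 + (-6182 - 58/5)*(-2226)) + 5386 = 1/(44314 - 30968/5*(-2226)) + 5386 = 1/(44314 + 68934768/5) + 5386 = 1/(69156338/5) + 5386 = 5/69156338 + 5386 = 372476036473/69156338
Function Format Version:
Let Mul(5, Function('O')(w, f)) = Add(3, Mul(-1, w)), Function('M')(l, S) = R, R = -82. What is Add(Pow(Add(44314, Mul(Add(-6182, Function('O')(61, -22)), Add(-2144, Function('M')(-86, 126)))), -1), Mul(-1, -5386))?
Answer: Rational(372476036473, 69156338) ≈ 5386.0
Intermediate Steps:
Function('M')(l, S) = -82
Function('O')(w, f) = Add(Rational(3, 5), Mul(Rational(-1, 5), w)) (Function('O')(w, f) = Mul(Rational(1, 5), Add(3, Mul(-1, w))) = Add(Rational(3, 5), Mul(Rational(-1, 5), w)))
Add(Pow(Add(44314, Mul(Add(-6182, Function('O')(61, -22)), Add(-2144, Function('M')(-86, 126)))), -1), Mul(-1, -5386)) = Add(Pow(Add(44314, Mul(Add(-6182, Add(Rational(3, 5), Mul(Rational(-1, 5), 61))), Add(-2144, -82))), -1), Mul(-1, -5386)) = Add(Pow(Add(44314, Mul(Add(-6182, Add(Rational(3, 5), Rational(-61, 5))), -2226)), -1), 5386) = Add(Pow(Add(44314, Mul(Add(-6182, Rational(-58, 5)), -2226)), -1), 5386) = Add(Pow(Add(44314, Mul(Rational(-30968, 5), -2226)), -1), 5386) = Add(Pow(Add(44314, Rational(68934768, 5)), -1), 5386) = Add(Pow(Rational(69156338, 5), -1), 5386) = Add(Rational(5, 69156338), 5386) = Rational(372476036473, 69156338)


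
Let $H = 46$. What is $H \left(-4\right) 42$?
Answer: $-7728$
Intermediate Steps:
$H \left(-4\right) 42 = 46 \left(-4\right) 42 = \left(-184\right) 42 = -7728$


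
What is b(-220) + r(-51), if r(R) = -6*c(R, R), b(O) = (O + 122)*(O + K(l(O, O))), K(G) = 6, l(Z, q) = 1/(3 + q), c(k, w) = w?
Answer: 21278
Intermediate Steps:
b(O) = (6 + O)*(122 + O) (b(O) = (O + 122)*(O + 6) = (122 + O)*(6 + O) = (6 + O)*(122 + O))
r(R) = -6*R
b(-220) + r(-51) = (732 + (-220)² + 128*(-220)) - 6*(-51) = (732 + 48400 - 28160) + 306 = 20972 + 306 = 21278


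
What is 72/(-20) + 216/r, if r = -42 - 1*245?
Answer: -6246/1435 ≈ -4.3526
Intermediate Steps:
r = -287 (r = -42 - 245 = -287)
72/(-20) + 216/r = 72/(-20) + 216/(-287) = 72*(-1/20) + 216*(-1/287) = -18/5 - 216/287 = -6246/1435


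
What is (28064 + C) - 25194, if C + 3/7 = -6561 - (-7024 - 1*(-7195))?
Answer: -27037/7 ≈ -3862.4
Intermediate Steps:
C = -47127/7 (C = -3/7 + (-6561 - (-7024 - 1*(-7195))) = -3/7 + (-6561 - (-7024 + 7195)) = -3/7 + (-6561 - 1*171) = -3/7 + (-6561 - 171) = -3/7 - 6732 = -47127/7 ≈ -6732.4)
(28064 + C) - 25194 = (28064 - 47127/7) - 25194 = 149321/7 - 25194 = -27037/7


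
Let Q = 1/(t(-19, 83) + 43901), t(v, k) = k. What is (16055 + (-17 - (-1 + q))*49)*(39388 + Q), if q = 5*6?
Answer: 23909429185193/43984 ≈ 5.4359e+8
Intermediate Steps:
q = 30
Q = 1/43984 (Q = 1/(83 + 43901) = 1/43984 ≈ 2.2736e-5)
(16055 + (-17 - (-1 + q))*49)*(39388 + Q) = (16055 + (-17 - (-1 + 30))*49)*(39388 + 1/43984) = (16055 + (-17 - 1*29)*49)*(1732441793/43984) = (16055 + (-17 - 29)*49)*(1732441793/43984) = (16055 - 46*49)*(1732441793/43984) = (16055 - 2254)*(1732441793/43984) = 13801*(1732441793/43984) = 23909429185193/43984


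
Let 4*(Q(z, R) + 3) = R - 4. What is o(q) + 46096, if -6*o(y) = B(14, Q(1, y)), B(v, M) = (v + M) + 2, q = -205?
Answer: 1106461/24 ≈ 46103.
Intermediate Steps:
Q(z, R) = -4 + R/4 (Q(z, R) = -3 + (R - 4)/4 = -3 + (-4 + R)/4 = -3 + (-1 + R/4) = -4 + R/4)
B(v, M) = 2 + M + v (B(v, M) = (M + v) + 2 = 2 + M + v)
o(y) = -2 - y/24 (o(y) = -(2 + (-4 + y/4) + 14)/6 = -(12 + y/4)/6 = -2 - y/24)
o(q) + 46096 = (-2 - 1/24*(-205)) + 46096 = (-2 + 205/24) + 46096 = 157/24 + 46096 = 1106461/24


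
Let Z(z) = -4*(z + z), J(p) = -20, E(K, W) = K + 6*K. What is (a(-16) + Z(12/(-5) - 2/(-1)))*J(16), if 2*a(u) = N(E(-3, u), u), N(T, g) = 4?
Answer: -104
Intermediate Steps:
E(K, W) = 7*K
Z(z) = -8*z
a(u) = 2 (a(u) = (1/2)*4 = 2)
(a(-16) + Z(12/(-5) - 2/(-1)))*J(16) = (2 - 8*(12/(-5) - 2/(-1)))*(-20) = (2 - 8*(12*(-1/5) - 2*(-1)))*(-20) = (2 - 8*(-12/5 + 2))*(-20) = (2 - 8*(-2/5))*(-20) = (2 + 16/5)*(-20) = (26/5)*(-20) = -104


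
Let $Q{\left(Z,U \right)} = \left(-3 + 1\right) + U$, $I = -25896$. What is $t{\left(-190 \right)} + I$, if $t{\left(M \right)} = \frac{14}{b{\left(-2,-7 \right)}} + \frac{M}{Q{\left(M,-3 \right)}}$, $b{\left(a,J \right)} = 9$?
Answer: $- \frac{232708}{9} \approx -25856.0$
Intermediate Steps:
$Q{\left(Z,U \right)} = -2 + U$
$t{\left(M \right)} = \frac{14}{9} - \frac{M}{5}$ ($t{\left(M \right)} = \frac{14}{9} + \frac{M}{-2 - 3} = 14 \cdot \frac{1}{9} + \frac{M}{-5} = \frac{14}{9} + M \left(- \frac{1}{5}\right) = \frac{14}{9} - \frac{M}{5}$)
$t{\left(-190 \right)} + I = \left(\frac{14}{9} - -38\right) - 25896 = \left(\frac{14}{9} + 38\right) - 25896 = \frac{356}{9} - 25896 = - \frac{232708}{9}$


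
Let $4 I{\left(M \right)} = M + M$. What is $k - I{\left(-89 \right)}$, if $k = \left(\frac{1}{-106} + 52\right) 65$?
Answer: $\frac{181466}{53} \approx 3423.9$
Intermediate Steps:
$k = \frac{358215}{106}$ ($k = \left(- \frac{1}{106} + 52\right) 65 = \frac{5511}{106} \cdot 65 = \frac{358215}{106} \approx 3379.4$)
$I{\left(M \right)} = \frac{M}{2}$ ($I{\left(M \right)} = \frac{M + M}{4} = \frac{2 M}{4} = \frac{M}{2}$)
$k - I{\left(-89 \right)} = \frac{358215}{106} - \frac{1}{2} \left(-89\right) = \frac{358215}{106} - - \frac{89}{2} = \frac{358215}{106} + \frac{89}{2} = \frac{181466}{53}$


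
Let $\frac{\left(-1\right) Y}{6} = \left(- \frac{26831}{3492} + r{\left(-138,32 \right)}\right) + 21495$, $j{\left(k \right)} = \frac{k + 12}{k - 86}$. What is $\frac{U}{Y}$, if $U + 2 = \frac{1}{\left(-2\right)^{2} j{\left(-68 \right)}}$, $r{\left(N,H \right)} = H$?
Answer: $\frac{6111}{601163624} \approx 1.0165 \cdot 10^{-5}$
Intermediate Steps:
$j{\left(k \right)} = \frac{12 + k}{-86 + k}$
$Y = - \frac{75145453}{582}$ ($Y = - 6 \left(\left(- \frac{26831}{3492} + 32\right) + 21495\right) = - 6 \left(\frac{84913}{3492} + 21495\right) = \left(-6\right) \frac{75145453}{3492} = - \frac{75145453}{582} \approx -1.2912 \cdot 10^{5}$)
$U = - \frac{21}{16}$ ($U = -2 + \frac{1}{\left(-2\right)^{2} \frac{12 - 68}{-86 - 68}} = -2 + \frac{1}{4 \frac{1}{-154} \left(-56\right)} = -2 + \frac{1}{4 \left(\left(- \frac{1}{154}\right) \left(-56\right)\right)} = -2 + \frac{1}{4 \cdot \frac{4}{11}} = -2 + \frac{1}{\frac{16}{11}} = -2 + \frac{11}{16} = - \frac{21}{16} \approx -1.3125$)
$\frac{U}{Y} = - \frac{21}{16 \left(- \frac{75145453}{582}\right)} = \left(- \frac{21}{16}\right) \left(- \frac{582}{75145453}\right) = \frac{6111}{601163624}$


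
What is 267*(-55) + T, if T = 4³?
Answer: -14621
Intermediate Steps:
T = 64
267*(-55) + T = 267*(-55) + 64 = -14685 + 64 = -14621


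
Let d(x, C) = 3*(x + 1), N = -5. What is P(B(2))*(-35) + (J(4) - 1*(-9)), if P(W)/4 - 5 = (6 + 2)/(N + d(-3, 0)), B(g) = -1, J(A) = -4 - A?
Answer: -6569/11 ≈ -597.18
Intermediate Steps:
d(x, C) = 3 + 3*x (d(x, C) = 3*(1 + x) = 3 + 3*x)
P(W) = 188/11 (P(W) = 20 + 4*((6 + 2)/(-5 + (3 + 3*(-3)))) = 20 + 4*(8/(-5 + (3 - 9))) = 20 + 4*(8/(-5 - 6)) = 20 + 4*(8/(-11)) = 20 + 4*(8*(-1/11)) = 20 + 4*(-8/11) = 20 - 32/11 = 188/11)
P(B(2))*(-35) + (J(4) - 1*(-9)) = (188/11)*(-35) + ((-4 - 1*4) - 1*(-9)) = -6580/11 + ((-4 - 4) + 9) = -6580/11 + (-8 + 9) = -6580/11 + 1 = -6569/11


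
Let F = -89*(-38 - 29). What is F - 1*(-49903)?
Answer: 55866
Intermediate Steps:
F = 5963 (F = -89*(-67) = 5963)
F - 1*(-49903) = 5963 - 1*(-49903) = 5963 + 49903 = 55866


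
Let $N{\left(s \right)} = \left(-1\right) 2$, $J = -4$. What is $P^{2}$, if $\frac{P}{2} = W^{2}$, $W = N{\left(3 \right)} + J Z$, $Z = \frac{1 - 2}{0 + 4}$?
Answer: $4$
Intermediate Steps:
$N{\left(s \right)} = -2$
$Z = - \frac{1}{4} \approx -0.25$
$W = -1$ ($W = -2 - -1 = -2 + 1 = -1$)
$P = 2$ ($P = 2 \left(-1\right)^{2} = 2 \cdot 1 = 2$)
$P^{2} = 2^{2} = 4$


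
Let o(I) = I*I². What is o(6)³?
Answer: 10077696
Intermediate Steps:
o(I) = I³
o(6)³ = (6³)³ = 216³ = 10077696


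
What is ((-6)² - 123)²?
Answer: 7569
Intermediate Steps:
((-6)² - 123)² = (36 - 123)² = (-87)² = 7569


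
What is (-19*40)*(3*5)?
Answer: -11400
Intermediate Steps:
(-19*40)*(3*5) = -760*15 = -11400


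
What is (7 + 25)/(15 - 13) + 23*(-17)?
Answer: -375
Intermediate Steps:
(7 + 25)/(15 - 13) + 23*(-17) = 32/2 - 391 = 32*(½) - 391 = 16 - 391 = -375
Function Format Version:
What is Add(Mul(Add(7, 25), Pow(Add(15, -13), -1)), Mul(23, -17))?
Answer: -375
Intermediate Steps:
Add(Mul(Add(7, 25), Pow(Add(15, -13), -1)), Mul(23, -17)) = Add(Mul(32, Pow(2, -1)), -391) = Add(Mul(32, Rational(1, 2)), -391) = Add(16, -391) = -375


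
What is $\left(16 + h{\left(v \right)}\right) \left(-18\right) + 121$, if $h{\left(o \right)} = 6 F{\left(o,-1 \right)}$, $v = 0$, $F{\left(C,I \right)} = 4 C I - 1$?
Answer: $-59$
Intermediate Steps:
$F{\left(C,I \right)} = -1 + 4 C I$ ($F{\left(C,I \right)} = 4 C I - 1 = -1 + 4 C I$)
$h{\left(o \right)} = -6 - 24 o$ ($h{\left(o \right)} = 6 \left(-1 + 4 o \left(-1\right)\right) = 6 \left(-1 - 4 o\right) = -6 - 24 o$)
$\left(16 + h{\left(v \right)}\right) \left(-18\right) + 121 = \left(16 - 6\right) \left(-18\right) + 121 = 10 \left(-18\right) + 121 = -180 + 121 = -59$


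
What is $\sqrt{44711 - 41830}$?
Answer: $\sqrt{2881} \approx 53.675$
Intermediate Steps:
$\sqrt{44711 - 41830} = \sqrt{2881}$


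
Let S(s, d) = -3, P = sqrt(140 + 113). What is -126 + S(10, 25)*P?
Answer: -126 - 3*sqrt(253) ≈ -173.72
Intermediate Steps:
P = sqrt(253) ≈ 15.906
-126 + S(10, 25)*P = -126 - 3*sqrt(253)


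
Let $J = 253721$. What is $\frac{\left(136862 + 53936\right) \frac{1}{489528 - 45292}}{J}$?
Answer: $\frac{95399}{56356001078} \approx 1.6928 \cdot 10^{-6}$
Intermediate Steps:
$\frac{\left(136862 + 53936\right) \frac{1}{489528 - 45292}}{J} = \frac{\left(136862 + 53936\right) \frac{1}{489528 - 45292}}{253721} = \frac{190798}{444236} \cdot \frac{1}{253721} = 190798 \cdot \frac{1}{444236} \cdot \frac{1}{253721} = \frac{95399}{222118} \cdot \frac{1}{253721} = \frac{95399}{56356001078}$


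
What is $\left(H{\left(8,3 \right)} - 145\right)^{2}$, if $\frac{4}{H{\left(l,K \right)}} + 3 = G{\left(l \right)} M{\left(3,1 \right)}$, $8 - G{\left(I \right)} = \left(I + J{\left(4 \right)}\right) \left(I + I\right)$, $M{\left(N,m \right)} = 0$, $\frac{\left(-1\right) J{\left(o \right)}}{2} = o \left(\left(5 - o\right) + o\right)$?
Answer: $\frac{192721}{9} \approx 21413.0$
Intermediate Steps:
$J{\left(o \right)} = - 10 o$ ($J{\left(o \right)} = - 2 o \left(\left(5 - o\right) + o\right) = - 2 o 5 = - 2 \cdot 5 o = - 10 o$)
$G{\left(I \right)} = 8 - 2 I \left(-40 + I\right)$ ($G{\left(I \right)} = 8 - \left(I - 40\right) \left(I + I\right) = 8 - \left(I - 40\right) 2 I = 8 - \left(-40 + I\right) 2 I = 8 - 2 I \left(-40 + I\right)$)
$H{\left(l,K \right)} = - \frac{4}{3}$ ($H{\left(l,K \right)} = \frac{4}{-3 + \left(8 - 2 l^{2} + 80 l\right) 0} = \frac{4}{-3 + 0} = \frac{4}{-3} = 4 \left(- \frac{1}{3}\right) = - \frac{4}{3}$)
$\left(H{\left(8,3 \right)} - 145\right)^{2} = \left(- \frac{4}{3} - 145\right)^{2} = \left(- \frac{439}{3}\right)^{2} = \frac{192721}{9}$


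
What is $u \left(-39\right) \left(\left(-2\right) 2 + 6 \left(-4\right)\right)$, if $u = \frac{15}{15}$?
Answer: $1092$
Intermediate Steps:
$u = 1$ ($u = 15 \cdot \frac{1}{15} = 1$)
$u \left(-39\right) \left(\left(-2\right) 2 + 6 \left(-4\right)\right) = 1 \left(-39\right) \left(\left(-2\right) 2 + 6 \left(-4\right)\right) = - 39 \left(-4 - 24\right) = \left(-39\right) \left(-28\right) = 1092$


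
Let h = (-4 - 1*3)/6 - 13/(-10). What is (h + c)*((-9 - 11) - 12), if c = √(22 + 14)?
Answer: -2944/15 ≈ -196.27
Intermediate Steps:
h = 2/15 (h = (-4 - 3)*(⅙) - 13*(-⅒) = -7*⅙ + 13/10 = -7/6 + 13/10 = 2/15 ≈ 0.13333)
c = 6 (c = √36 = 6)
(h + c)*((-9 - 11) - 12) = (2/15 + 6)*((-9 - 11) - 12) = 92*(-20 - 12)/15 = (92/15)*(-32) = -2944/15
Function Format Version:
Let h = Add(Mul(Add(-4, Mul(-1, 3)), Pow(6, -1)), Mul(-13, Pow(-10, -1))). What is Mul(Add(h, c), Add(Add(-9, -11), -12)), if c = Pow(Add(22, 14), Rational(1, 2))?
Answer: Rational(-2944, 15) ≈ -196.27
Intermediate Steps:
h = Rational(2, 15) (h = Add(Mul(Add(-4, -3), Rational(1, 6)), Mul(-13, Rational(-1, 10))) = Add(Mul(-7, Rational(1, 6)), Rational(13, 10)) = Add(Rational(-7, 6), Rational(13, 10)) = Rational(2, 15) ≈ 0.13333)
c = 6 (c = Pow(36, Rational(1, 2)) = 6)
Mul(Add(h, c), Add(Add(-9, -11), -12)) = Mul(Add(Rational(2, 15), 6), Add(Add(-9, -11), -12)) = Mul(Rational(92, 15), Add(-20, -12)) = Mul(Rational(92, 15), -32) = Rational(-2944, 15)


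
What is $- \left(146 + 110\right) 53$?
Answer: $-13568$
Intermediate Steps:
$- \left(146 + 110\right) 53 = - 256 \cdot 53 = \left(-1\right) 13568 = -13568$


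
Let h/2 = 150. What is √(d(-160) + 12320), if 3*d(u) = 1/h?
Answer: √11088001/30 ≈ 111.00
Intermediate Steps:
h = 300 (h = 2*150 = 300)
d(u) = 1/900 (d(u) = (⅓)/300 = (⅓)*(1/300) = 1/900)
√(d(-160) + 12320) = √(1/900 + 12320) = √(11088001/900) = √11088001/30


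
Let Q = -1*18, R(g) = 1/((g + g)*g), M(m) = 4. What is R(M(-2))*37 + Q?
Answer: -539/32 ≈ -16.844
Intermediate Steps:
R(g) = 1/(2*g²) (R(g) = 1/(((2*g))*g) = (1/(2*g))/g = 1/(2*g²))
Q = -18
R(M(-2))*37 + Q = ((½)/4²)*37 - 18 = ((½)*(1/16))*37 - 18 = (1/32)*37 - 18 = 37/32 - 18 = -539/32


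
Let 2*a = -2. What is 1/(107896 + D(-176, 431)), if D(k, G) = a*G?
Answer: 1/107465 ≈ 9.3054e-6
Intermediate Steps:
a = -1 (a = (½)*(-2) = -1)
D(k, G) = -G
1/(107896 + D(-176, 431)) = 1/(107896 - 1*431) = 1/(107896 - 431) = 1/107465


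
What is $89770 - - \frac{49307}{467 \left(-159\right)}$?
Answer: $\frac{6665642503}{74253} \approx 89769.0$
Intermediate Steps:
$89770 - - \frac{49307}{467 \left(-159\right)} = 89770 - - \frac{49307}{-74253} = 89770 - \left(-49307\right) \left(- \frac{1}{74253}\right) = 89770 - \frac{49307}{74253} = \frac{6665642503}{74253}$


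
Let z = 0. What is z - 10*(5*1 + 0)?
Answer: -50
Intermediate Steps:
z - 10*(5*1 + 0) = 0 - 10*(5*1 + 0) = 0 - 10*(5 + 0) = 0 - 10*5 = 0 - 50 = -50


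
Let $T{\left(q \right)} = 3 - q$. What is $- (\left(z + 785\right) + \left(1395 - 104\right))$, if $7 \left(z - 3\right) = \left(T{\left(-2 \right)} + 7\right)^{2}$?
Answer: $- \frac{14697}{7} \approx -2099.6$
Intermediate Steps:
$z = \frac{165}{7}$ ($z = 3 + \frac{\left(\left(3 - -2\right) + 7\right)^{2}}{7} = 3 + \frac{\left(\left(3 + 2\right) + 7\right)^{2}}{7} = 3 + \frac{\left(5 + 7\right)^{2}}{7} = 3 + \frac{12^{2}}{7} = 3 + \frac{1}{7} \cdot 144 = 3 + \frac{144}{7} = \frac{165}{7} \approx 23.571$)
$- (\left(z + 785\right) + \left(1395 - 104\right)) = - (\left(\frac{165}{7} + 785\right) + \left(1395 - 104\right)) = - (\frac{5660}{7} + 1291) = \left(-1\right) \frac{14697}{7} = - \frac{14697}{7}$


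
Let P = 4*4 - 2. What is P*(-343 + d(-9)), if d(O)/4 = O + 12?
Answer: -4634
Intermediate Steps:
d(O) = 48 + 4*O (d(O) = 4*(O + 12) = 4*(12 + O) = 48 + 4*O)
P = 14 (P = 16 - 2 = 14)
P*(-343 + d(-9)) = 14*(-343 + (48 + 4*(-9))) = 14*(-343 + (48 - 36)) = 14*(-343 + 12) = 14*(-331) = -4634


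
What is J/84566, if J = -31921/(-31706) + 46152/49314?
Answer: 506241251/22037190429524 ≈ 2.2972e-5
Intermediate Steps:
J = 506241251/260591614 (J = -31921*(-1/31706) + 46152*(1/49314) = 31921/31706 + 7692/8219 = 506241251/260591614 ≈ 1.9427)
J/84566 = (506241251/260591614)/84566 = (506241251/260591614)*(1/84566) = 506241251/22037190429524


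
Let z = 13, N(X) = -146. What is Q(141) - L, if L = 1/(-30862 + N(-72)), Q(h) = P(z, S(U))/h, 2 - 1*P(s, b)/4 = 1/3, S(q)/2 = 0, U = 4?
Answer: 206861/4372128 ≈ 0.047314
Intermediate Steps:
S(q) = 0 (S(q) = 2*0 = 0)
P(s, b) = 20/3 (P(s, b) = 8 - 4/3 = 20/3)
Q(h) = 20/(3*h)
L = -1/31008 (L = 1/(-30862 - 146) = 1/(-31008) = -1/31008 ≈ -3.2250e-5)
Q(141) - L = (20/3)/141 - 1*(-1/31008) = (20/3)*(1/141) + 1/31008 = 20/423 + 1/31008 = 206861/4372128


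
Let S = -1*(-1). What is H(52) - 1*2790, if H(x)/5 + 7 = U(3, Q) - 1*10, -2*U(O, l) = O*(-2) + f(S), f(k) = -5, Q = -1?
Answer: -5695/2 ≈ -2847.5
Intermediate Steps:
S = 1
U(O, l) = 5/2 + O (U(O, l) = -(O*(-2) - 5)/2 = -(-2*O - 5)/2 = -(-5 - 2*O)/2 = 5/2 + O)
H(x) = -115/2 (H(x) = -35 + 5*((5/2 + 3) - 1*10) = -35 + 5*(11/2 - 10) = -35 + 5*(-9/2) = -35 - 45/2 = -115/2)
H(52) - 1*2790 = -115/2 - 1*2790 = -115/2 - 2790 = -5695/2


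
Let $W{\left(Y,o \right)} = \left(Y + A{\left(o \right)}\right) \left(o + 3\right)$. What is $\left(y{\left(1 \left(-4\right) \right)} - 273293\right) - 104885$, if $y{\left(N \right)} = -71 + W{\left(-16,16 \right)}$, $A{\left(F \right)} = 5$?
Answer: $-378458$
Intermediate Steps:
$W{\left(Y,o \right)} = \left(3 + o\right) \left(5 + Y\right)$ ($W{\left(Y,o \right)} = \left(Y + 5\right) \left(o + 3\right) = \left(5 + Y\right) \left(3 + o\right) = \left(3 + o\right) \left(5 + Y\right)$)
$y{\left(N \right)} = -280$ ($y{\left(N \right)} = -71 + \left(15 + 3 \left(-16\right) + 5 \cdot 16 - 256\right) = -71 + \left(15 - 48 + 80 - 256\right) = -71 - 209 = -280$)
$\left(y{\left(1 \left(-4\right) \right)} - 273293\right) - 104885 = \left(-280 - 273293\right) - 104885 = -273573 - 104885 = -378458$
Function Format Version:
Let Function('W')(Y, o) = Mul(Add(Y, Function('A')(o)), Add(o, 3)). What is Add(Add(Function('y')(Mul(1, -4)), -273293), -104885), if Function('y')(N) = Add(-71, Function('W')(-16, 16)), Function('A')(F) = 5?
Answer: -378458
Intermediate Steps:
Function('W')(Y, o) = Mul(Add(3, o), Add(5, Y)) (Function('W')(Y, o) = Mul(Add(Y, 5), Add(o, 3)) = Mul(Add(5, Y), Add(3, o)) = Mul(Add(3, o), Add(5, Y)))
Function('y')(N) = -280 (Function('y')(N) = Add(-71, Add(15, Mul(3, -16), Mul(5, 16), Mul(-16, 16))) = Add(-71, Add(15, -48, 80, -256)) = Add(-71, -209) = -280)
Add(Add(Function('y')(Mul(1, -4)), -273293), -104885) = Add(Add(-280, -273293), -104885) = Add(-273573, -104885) = -378458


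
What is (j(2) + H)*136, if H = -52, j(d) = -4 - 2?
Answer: -7888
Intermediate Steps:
j(d) = -6
(j(2) + H)*136 = (-6 - 52)*136 = -58*136 = -7888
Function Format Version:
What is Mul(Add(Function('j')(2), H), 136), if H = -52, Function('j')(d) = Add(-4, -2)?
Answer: -7888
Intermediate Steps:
Function('j')(d) = -6
Mul(Add(Function('j')(2), H), 136) = Mul(Add(-6, -52), 136) = Mul(-58, 136) = -7888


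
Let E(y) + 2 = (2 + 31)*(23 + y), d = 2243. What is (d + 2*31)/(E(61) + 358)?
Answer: 2305/3128 ≈ 0.73689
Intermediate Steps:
E(y) = 757 + 33*y (E(y) = -2 + (2 + 31)*(23 + y) = -2 + 33*(23 + y) = -2 + (759 + 33*y) = 757 + 33*y)
(d + 2*31)/(E(61) + 358) = (2243 + 2*31)/((757 + 33*61) + 358) = (2243 + 62)/((757 + 2013) + 358) = 2305/(2770 + 358) = 2305/3128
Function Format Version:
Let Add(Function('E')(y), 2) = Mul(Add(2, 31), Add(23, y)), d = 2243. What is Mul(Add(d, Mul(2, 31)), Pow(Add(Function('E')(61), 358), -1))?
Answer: Rational(2305, 3128) ≈ 0.73689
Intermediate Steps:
Function('E')(y) = Add(757, Mul(33, y)) (Function('E')(y) = Add(-2, Mul(Add(2, 31), Add(23, y))) = Add(-2, Mul(33, Add(23, y))) = Add(-2, Add(759, Mul(33, y))) = Add(757, Mul(33, y)))
Mul(Add(d, Mul(2, 31)), Pow(Add(Function('E')(61), 358), -1)) = Mul(Add(2243, Mul(2, 31)), Pow(Add(Add(757, Mul(33, 61)), 358), -1)) = Mul(Add(2243, 62), Pow(Add(Add(757, 2013), 358), -1)) = Mul(2305, Pow(Add(2770, 358), -1)) = Mul(2305, Pow(3128, -1)) = Mul(2305, Rational(1, 3128)) = Rational(2305, 3128)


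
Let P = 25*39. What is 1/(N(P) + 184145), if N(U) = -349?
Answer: 1/183796 ≈ 5.4408e-6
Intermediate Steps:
P = 975
1/(N(P) + 184145) = 1/(-349 + 184145) = 1/183796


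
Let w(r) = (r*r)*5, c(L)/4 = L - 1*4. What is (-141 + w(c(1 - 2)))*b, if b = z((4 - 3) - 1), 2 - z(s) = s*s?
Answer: 3718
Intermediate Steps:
c(L) = -16 + 4*L (c(L) = 4*(L - 1*4) = 4*(L - 4) = 4*(-4 + L) = -16 + 4*L)
w(r) = 5*r² (w(r) = r²*5 = 5*r²)
z(s) = 2 - s² (z(s) = 2 - s*s = 2 - s²)
b = 2 (b = 2 - ((4 - 3) - 1)² = 2 - (1 - 1)² = 2 - 1*0² = 2 - 1*0 = 2 + 0 = 2)
(-141 + w(c(1 - 2)))*b = (-141 + 5*(-16 + 4*(1 - 2))²)*2 = (-141 + 5*(-16 + 4*(-1))²)*2 = (-141 + 5*(-16 - 4)²)*2 = (-141 + 5*(-20)²)*2 = (-141 + 5*400)*2 = (-141 + 2000)*2 = 1859*2 = 3718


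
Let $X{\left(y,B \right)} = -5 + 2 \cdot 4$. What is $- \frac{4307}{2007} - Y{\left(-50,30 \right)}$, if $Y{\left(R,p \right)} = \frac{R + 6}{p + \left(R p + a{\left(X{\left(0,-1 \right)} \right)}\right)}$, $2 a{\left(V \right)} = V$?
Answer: $- \frac{388675}{178623} \approx -2.176$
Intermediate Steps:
$X{\left(y,B \right)} = 3$ ($X{\left(y,B \right)} = -5 + 8 = 3$)
$a{\left(V \right)} = \frac{V}{2}$
$Y{\left(R,p \right)} = \frac{6 + R}{\frac{3}{2} + p + R p}$ ($Y{\left(R,p \right)} = \frac{R + 6}{p + \left(R p + \frac{1}{2} \cdot 3\right)} = \frac{6 + R}{p + \left(R p + \frac{3}{2}\right)} = \frac{6 + R}{p + \left(\frac{3}{2} + R p\right)} = \frac{6 + R}{\frac{3}{2} + p + R p}$)
$- \frac{4307}{2007} - Y{\left(-50,30 \right)} = - \frac{4307}{2007} - \frac{2 \left(6 - 50\right)}{3 + 2 \cdot 30 + 2 \left(-50\right) 30} = \left(-4307\right) \frac{1}{2007} - 2 \frac{1}{3 + 60 - 3000} \left(-44\right) = - \frac{4307}{2007} - 2 \frac{1}{-2937} \left(-44\right) = - \frac{4307}{2007} - 2 \left(- \frac{1}{2937}\right) \left(-44\right) = - \frac{4307}{2007} - \frac{8}{267} = - \frac{388675}{178623}$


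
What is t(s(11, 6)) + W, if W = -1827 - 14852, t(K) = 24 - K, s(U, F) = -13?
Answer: -16642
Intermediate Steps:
W = -16679
t(s(11, 6)) + W = (24 - 1*(-13)) - 16679 = (24 + 13) - 16679 = 37 - 16679 = -16642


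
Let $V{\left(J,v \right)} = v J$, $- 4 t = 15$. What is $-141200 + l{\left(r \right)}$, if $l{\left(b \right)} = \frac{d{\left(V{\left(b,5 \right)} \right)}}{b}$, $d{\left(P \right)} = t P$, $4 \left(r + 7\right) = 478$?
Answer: $- \frac{564875}{4} \approx -1.4122 \cdot 10^{5}$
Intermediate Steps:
$t = - \frac{15}{4}$ ($t = \left(- \frac{1}{4}\right) 15 = - \frac{15}{4} \approx -3.75$)
$r = \frac{225}{2}$ ($r = -7 + \frac{1}{4} \cdot 478 = -7 + \frac{239}{2} = \frac{225}{2} \approx 112.5$)
$V{\left(J,v \right)} = J v$
$d{\left(P \right)} = - \frac{15 P}{4}$
$l{\left(b \right)} = - \frac{75}{4}$ ($l{\left(b \right)} = \frac{\left(- \frac{15}{4}\right) b 5}{b} = \frac{\left(- \frac{15}{4}\right) 5 b}{b} = \frac{\left(- \frac{75}{4}\right) b}{b} = - \frac{75}{4}$)
$-141200 + l{\left(r \right)} = -141200 - \frac{75}{4} = - \frac{564875}{4}$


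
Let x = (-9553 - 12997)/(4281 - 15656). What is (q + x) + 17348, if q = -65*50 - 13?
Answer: 6409577/455 ≈ 14087.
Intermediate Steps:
q = -3263 (q = -3250 - 13 = -3263)
x = 902/455 (x = -22550/(-11375) = -22550*(-1/11375) = 902/455 ≈ 1.9824)
(q + x) + 17348 = (-3263 + 902/455) + 17348 = -1483763/455 + 17348 = 6409577/455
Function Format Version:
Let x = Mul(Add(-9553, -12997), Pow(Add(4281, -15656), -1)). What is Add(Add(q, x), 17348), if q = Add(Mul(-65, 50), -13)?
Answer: Rational(6409577, 455) ≈ 14087.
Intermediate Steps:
q = -3263 (q = Add(-3250, -13) = -3263)
x = Rational(902, 455) (x = Mul(-22550, Pow(-11375, -1)) = Mul(-22550, Rational(-1, 11375)) = Rational(902, 455) ≈ 1.9824)
Add(Add(q, x), 17348) = Add(Add(-3263, Rational(902, 455)), 17348) = Add(Rational(-1483763, 455), 17348) = Rational(6409577, 455)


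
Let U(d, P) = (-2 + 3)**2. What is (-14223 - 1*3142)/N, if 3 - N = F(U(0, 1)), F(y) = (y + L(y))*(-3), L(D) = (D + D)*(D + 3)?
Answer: -3473/6 ≈ -578.83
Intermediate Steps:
U(d, P) = 1 (U(d, P) = 1**2 = 1)
L(D) = 2*D*(3 + D) (L(D) = (2*D)*(3 + D) = 2*D*(3 + D))
F(y) = -3*y - 6*y*(3 + y) (F(y) = (y + 2*y*(3 + y))*(-3) = -3*y - 6*y*(3 + y))
N = 30 (N = 3 - 3*(-7 - 2*1) = 3 - 3*(-7 - 2) = 3 - 3*(-9) = 3 - 1*(-27) = 3 + 27 = 30)
(-14223 - 1*3142)/N = (-14223 - 1*3142)/30 = (-14223 - 3142)*(1/30) = -17365*1/30 = -3473/6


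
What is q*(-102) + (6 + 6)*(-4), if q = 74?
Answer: -7596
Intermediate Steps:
q*(-102) + (6 + 6)*(-4) = 74*(-102) + (6 + 6)*(-4) = -7548 + 12*(-4) = -7548 - 48 = -7596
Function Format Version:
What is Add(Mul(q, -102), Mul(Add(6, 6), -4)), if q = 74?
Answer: -7596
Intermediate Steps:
Add(Mul(q, -102), Mul(Add(6, 6), -4)) = Add(Mul(74, -102), Mul(Add(6, 6), -4)) = Add(-7548, Mul(12, -4)) = Add(-7548, -48) = -7596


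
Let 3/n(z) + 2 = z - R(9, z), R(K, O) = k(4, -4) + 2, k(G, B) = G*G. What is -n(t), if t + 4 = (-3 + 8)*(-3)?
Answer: 1/13 ≈ 0.076923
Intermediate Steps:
k(G, B) = G²
R(K, O) = 18 (R(K, O) = 4² + 2 = 16 + 2 = 18)
t = -19 (t = -4 + (-3 + 8)*(-3) = -4 + 5*(-3) = -4 - 15 = -19)
n(z) = 3/(-20 + z) (n(z) = 3/(-2 + (z - 1*18)) = 3/(-2 + (z - 18)) = 3/(-2 + (-18 + z)) = 3/(-20 + z))
-n(t) = -3/(-20 - 19) = -3/(-39) = -3*(-1)/39 = -1*(-1/13) = 1/13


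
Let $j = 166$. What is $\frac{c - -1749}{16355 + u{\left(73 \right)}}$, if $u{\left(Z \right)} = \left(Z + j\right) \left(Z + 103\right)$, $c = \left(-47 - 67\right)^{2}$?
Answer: $\frac{4915}{19473} \approx 0.2524$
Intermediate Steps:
$c = 12996$ ($c = \left(-114\right)^{2} = 12996$)
$u{\left(Z \right)} = \left(103 + Z\right) \left(166 + Z\right)$ ($u{\left(Z \right)} = \left(Z + 166\right) \left(Z + 103\right) = \left(166 + Z\right) \left(103 + Z\right) = \left(103 + Z\right) \left(166 + Z\right)$)
$\frac{c - -1749}{16355 + u{\left(73 \right)}} = \frac{12996 - -1749}{16355 + \left(17098 + 73^{2} + 269 \cdot 73\right)} = \frac{12996 + \left(-51 + 1800\right)}{16355 + \left(17098 + 5329 + 19637\right)} = \frac{12996 + 1749}{16355 + 42064} = \frac{14745}{58419} = 14745 \cdot \frac{1}{58419} = \frac{4915}{19473}$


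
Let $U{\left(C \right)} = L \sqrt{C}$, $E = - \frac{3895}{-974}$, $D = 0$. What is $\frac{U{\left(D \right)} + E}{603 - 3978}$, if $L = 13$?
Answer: $- \frac{779}{657450} \approx -0.0011849$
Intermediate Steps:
$E = \frac{3895}{974}$ ($E = \left(-3895\right) \left(- \frac{1}{974}\right) = \frac{3895}{974} \approx 3.999$)
$U{\left(C \right)} = 13 \sqrt{C}$
$\frac{U{\left(D \right)} + E}{603 - 3978} = \frac{13 \sqrt{0} + \frac{3895}{974}}{603 - 3978} = \frac{13 \cdot 0 + \frac{3895}{974}}{-3375} = \left(0 + \frac{3895}{974}\right) \left(- \frac{1}{3375}\right) = \frac{3895}{974} \left(- \frac{1}{3375}\right) = - \frac{779}{657450}$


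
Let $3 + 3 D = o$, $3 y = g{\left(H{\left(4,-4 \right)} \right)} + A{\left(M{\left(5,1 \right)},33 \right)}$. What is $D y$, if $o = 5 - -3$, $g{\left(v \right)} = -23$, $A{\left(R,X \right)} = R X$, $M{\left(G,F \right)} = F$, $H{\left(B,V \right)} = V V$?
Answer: $\frac{50}{9} \approx 5.5556$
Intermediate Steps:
$H{\left(B,V \right)} = V^{2}$
$o = 8$ ($o = 5 + 3 = 8$)
$y = \frac{10}{3}$ ($y = \frac{-23 + 1 \cdot 33}{3} = \frac{-23 + 33}{3} = \frac{1}{3} \cdot 10 = \frac{10}{3} \approx 3.3333$)
$D = \frac{5}{3}$ ($D = -1 + \frac{1}{3} \cdot 8 = -1 + \frac{8}{3} = \frac{5}{3} \approx 1.6667$)
$D y = \frac{5}{3} \cdot \frac{10}{3} = \frac{50}{9}$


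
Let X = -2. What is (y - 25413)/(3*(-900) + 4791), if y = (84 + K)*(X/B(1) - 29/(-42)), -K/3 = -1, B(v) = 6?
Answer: -2889/238 ≈ -12.139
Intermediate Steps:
K = 3 (K = -3*(-1) = 3)
y = 435/14 (y = (84 + 3)*(-2/6 - 29/(-42)) = 87*(-2*1/6 - 29*(-1/42)) = 87*(-1/3 + 29/42) = 87*(5/14) = 435/14 ≈ 31.071)
(y - 25413)/(3*(-900) + 4791) = (435/14 - 25413)/(3*(-900) + 4791) = -355347/(14*(-2700 + 4791)) = -355347/14/2091 = -355347/14*1/2091 = -2889/238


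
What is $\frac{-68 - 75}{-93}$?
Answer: $\frac{143}{93} \approx 1.5376$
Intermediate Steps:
$\frac{-68 - 75}{-93} = \left(-68 - 75\right) \left(- \frac{1}{93}\right) = \left(-143\right) \left(- \frac{1}{93}\right) = \frac{143}{93}$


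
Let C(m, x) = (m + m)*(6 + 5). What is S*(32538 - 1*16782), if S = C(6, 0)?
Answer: 2079792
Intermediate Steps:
C(m, x) = 22*m (C(m, x) = (2*m)*11 = 22*m)
S = 132 (S = 22*6 = 132)
S*(32538 - 1*16782) = 132*(32538 - 1*16782) = 132*(32538 - 16782) = 132*15756 = 2079792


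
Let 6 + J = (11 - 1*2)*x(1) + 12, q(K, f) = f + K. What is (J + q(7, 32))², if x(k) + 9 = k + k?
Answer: 324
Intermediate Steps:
x(k) = -9 + 2*k (x(k) = -9 + (k + k) = -9 + 2*k)
q(K, f) = K + f
J = -57 (J = -6 + ((11 - 1*2)*(-9 + 2*1) + 12) = -6 + ((11 - 2)*(-9 + 2) + 12) = -6 + (9*(-7) + 12) = -6 + (-63 + 12) = -6 - 51 = -57)
(J + q(7, 32))² = (-57 + (7 + 32))² = (-57 + 39)² = (-18)² = 324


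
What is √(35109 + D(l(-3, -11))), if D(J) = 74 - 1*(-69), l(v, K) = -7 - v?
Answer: 2*√8813 ≈ 187.76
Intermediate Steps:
D(J) = 143 (D(J) = 74 + 69 = 143)
√(35109 + D(l(-3, -11))) = √(35109 + 143) = √35252 = 2*√8813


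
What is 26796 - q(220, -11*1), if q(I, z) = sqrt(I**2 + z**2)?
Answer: 26796 - 11*sqrt(401) ≈ 26576.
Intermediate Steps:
26796 - q(220, -11*1) = 26796 - sqrt(220**2 + (-11*1)**2) = 26796 - sqrt(48400 + (-11)**2) = 26796 - sqrt(48400 + 121) = 26796 - sqrt(48521) = 26796 - 11*sqrt(401)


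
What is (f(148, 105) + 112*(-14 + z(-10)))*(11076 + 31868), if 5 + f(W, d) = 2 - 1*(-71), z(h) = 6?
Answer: -35557632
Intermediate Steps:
f(W, d) = 68 (f(W, d) = -5 + (2 - 1*(-71)) = -5 + (2 + 71) = -5 + 73 = 68)
(f(148, 105) + 112*(-14 + z(-10)))*(11076 + 31868) = (68 + 112*(-14 + 6))*(11076 + 31868) = (68 + 112*(-8))*42944 = (68 - 896)*42944 = -828*42944 = -35557632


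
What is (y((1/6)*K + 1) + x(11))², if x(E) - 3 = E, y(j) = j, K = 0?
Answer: 225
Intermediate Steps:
x(E) = 3 + E
(y((1/6)*K + 1) + x(11))² = (((1/6)*0 + 1) + (3 + 11))² = (((1*(⅙))*0 + 1) + 14)² = (((⅙)*0 + 1) + 14)² = ((0 + 1) + 14)² = (1 + 14)² = 15² = 225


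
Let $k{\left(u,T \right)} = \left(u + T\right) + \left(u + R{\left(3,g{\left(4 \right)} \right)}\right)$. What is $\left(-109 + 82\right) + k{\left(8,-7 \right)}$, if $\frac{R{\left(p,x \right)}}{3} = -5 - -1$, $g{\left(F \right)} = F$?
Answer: $-30$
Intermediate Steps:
$R{\left(p,x \right)} = -12$ ($R{\left(p,x \right)} = 3 \left(-5 - -1\right) = 3 \left(-5 + 1\right) = 3 \left(-4\right) = -12$)
$k{\left(u,T \right)} = -12 + T + 2 u$ ($k{\left(u,T \right)} = \left(u + T\right) + \left(u - 12\right) = \left(T + u\right) + \left(-12 + u\right) = -12 + T + 2 u$)
$\left(-109 + 82\right) + k{\left(8,-7 \right)} = \left(-109 + 82\right) - 3 = -27 - 3 = -30$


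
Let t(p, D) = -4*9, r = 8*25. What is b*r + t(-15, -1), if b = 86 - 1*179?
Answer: -18636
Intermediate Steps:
r = 200
t(p, D) = -36
b = -93 (b = 86 - 179 = -93)
b*r + t(-15, -1) = -93*200 - 36 = -18600 - 36 = -18636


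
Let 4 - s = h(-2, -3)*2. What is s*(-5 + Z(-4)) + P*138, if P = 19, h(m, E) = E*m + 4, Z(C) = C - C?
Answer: 2702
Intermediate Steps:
Z(C) = 0
h(m, E) = 4 + E*m
s = -16 (s = 4 - (4 - 3*(-2))*2 = 4 - (4 + 6)*2 = 4 - 10*2 = 4 - 1*20 = 4 - 20 = -16)
s*(-5 + Z(-4)) + P*138 = -16*(-5 + 0) + 19*138 = -16*(-5) + 2622 = 80 + 2622 = 2702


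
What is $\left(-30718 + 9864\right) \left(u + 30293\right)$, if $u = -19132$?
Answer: $-232751494$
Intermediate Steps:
$\left(-30718 + 9864\right) \left(u + 30293\right) = \left(-30718 + 9864\right) \left(-19132 + 30293\right) = \left(-20854\right) 11161 = -232751494$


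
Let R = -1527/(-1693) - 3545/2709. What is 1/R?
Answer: -4586337/1865042 ≈ -2.4591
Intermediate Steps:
R = -1865042/4586337 (R = -1527*(-1/1693) - 3545*1/2709 = 1527/1693 - 3545/2709 = -1865042/4586337 ≈ -0.40665)
1/R = 1/(-1865042/4586337) = -4586337/1865042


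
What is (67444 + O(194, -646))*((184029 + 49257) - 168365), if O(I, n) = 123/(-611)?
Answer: 2675275020281/611 ≈ 4.3785e+9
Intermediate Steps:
O(I, n) = -123/611 (O(I, n) = 123*(-1/611) = -123/611)
(67444 + O(194, -646))*((184029 + 49257) - 168365) = (67444 - 123/611)*((184029 + 49257) - 168365) = 41208161*(233286 - 168365)/611 = (41208161/611)*64921 = 2675275020281/611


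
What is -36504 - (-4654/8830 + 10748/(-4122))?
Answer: -332132872603/9099315 ≈ -36501.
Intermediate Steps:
-36504 - (-4654/8830 + 10748/(-4122)) = -36504 - (-4654*1/8830 + 10748*(-1/4122)) = -36504 - (-2327/4415 - 5374/2061) = -36504 - 1*(-28522157/9099315) = -36504 + 28522157/9099315 = -332132872603/9099315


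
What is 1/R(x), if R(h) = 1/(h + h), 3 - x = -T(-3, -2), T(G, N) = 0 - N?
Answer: 10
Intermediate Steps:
T(G, N) = -N
x = 5 (x = 3 - (-1)*(-1*(-2)) = 3 - (-1)*2 = 3 - 1*(-2) = 3 + 2 = 5)
R(h) = 1/(2*h)
1/R(x) = 1/((½)/5) = 1/((½)*(⅕)) = 1/(⅒) = 10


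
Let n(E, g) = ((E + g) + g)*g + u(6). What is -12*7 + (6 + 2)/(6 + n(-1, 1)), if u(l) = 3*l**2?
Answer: -9652/115 ≈ -83.930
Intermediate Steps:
n(E, g) = 108 + g*(E + 2*g) (n(E, g) = ((E + g) + g)*g + 3*6**2 = (E + 2*g)*g + 3*36 = g*(E + 2*g) + 108 = 108 + g*(E + 2*g))
-12*7 + (6 + 2)/(6 + n(-1, 1)) = -12*7 + (6 + 2)/(6 + (108 + 2*1**2 - 1*1)) = -84 + 8/(6 + (108 + 2*1 - 1)) = -84 + 8/(6 + (108 + 2 - 1)) = -84 + 8/(6 + 109) = -84 + 8/115 = -9652/115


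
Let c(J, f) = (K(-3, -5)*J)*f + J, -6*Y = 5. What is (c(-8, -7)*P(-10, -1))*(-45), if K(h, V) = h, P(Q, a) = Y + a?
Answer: -14520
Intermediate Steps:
Y = -⅚ (Y = -⅙*5 = -⅚ ≈ -0.83333)
P(Q, a) = -⅚ + a
c(J, f) = J - 3*J*f (c(J, f) = (-3*J)*f + J = -3*J*f + J = J - 3*J*f)
(c(-8, -7)*P(-10, -1))*(-45) = ((-8*(1 - 3*(-7)))*(-⅚ - 1))*(-45) = (-8*(1 + 21)*(-11/6))*(-45) = (-8*22*(-11/6))*(-45) = -176*(-11/6)*(-45) = (968/3)*(-45) = -14520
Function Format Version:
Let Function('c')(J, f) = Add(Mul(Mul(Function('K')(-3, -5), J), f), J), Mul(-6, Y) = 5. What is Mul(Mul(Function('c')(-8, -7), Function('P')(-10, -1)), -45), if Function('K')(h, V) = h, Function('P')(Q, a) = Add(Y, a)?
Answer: -14520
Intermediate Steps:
Y = Rational(-5, 6) (Y = Mul(Rational(-1, 6), 5) = Rational(-5, 6) ≈ -0.83333)
Function('P')(Q, a) = Add(Rational(-5, 6), a)
Function('c')(J, f) = Add(J, Mul(-3, J, f)) (Function('c')(J, f) = Add(Mul(Mul(-3, J), f), J) = Add(Mul(-3, J, f), J) = Add(J, Mul(-3, J, f)))
Mul(Mul(Function('c')(-8, -7), Function('P')(-10, -1)), -45) = Mul(Mul(Mul(-8, Add(1, Mul(-3, -7))), Add(Rational(-5, 6), -1)), -45) = Mul(Mul(Mul(-8, Add(1, 21)), Rational(-11, 6)), -45) = Mul(Mul(Mul(-8, 22), Rational(-11, 6)), -45) = Mul(Mul(-176, Rational(-11, 6)), -45) = Mul(Rational(968, 3), -45) = -14520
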